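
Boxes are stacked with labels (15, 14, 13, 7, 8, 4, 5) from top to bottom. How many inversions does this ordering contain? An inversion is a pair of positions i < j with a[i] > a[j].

19

Element-by-element contributions:
15: 6
14: 5
13: 4
7: 2
8: 2
4: 0
5: 0
Sum: 6 + 5 + 4 + 2 + 2 + 0 + 0 = 19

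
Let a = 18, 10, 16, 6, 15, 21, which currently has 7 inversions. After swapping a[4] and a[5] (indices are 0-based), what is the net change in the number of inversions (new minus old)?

+1

Positions 4 and 5 hold 15 and 21; after swapping, the array is [18, 10, 16, 6, 21, 15].
Element-by-element contributions:
18 → 10, 16, 6, 15 → 4
10 → 6 → 1
16 → 6, 15 → 2
6 → none → 0
21 → 15 → 1
15 → none → 0
Sum: 4 + 1 + 2 + 0 + 1 + 0 = 8
Change: 8 − 7 = +1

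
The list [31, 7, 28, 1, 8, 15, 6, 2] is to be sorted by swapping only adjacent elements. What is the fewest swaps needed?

20

Minimum adjacent swaps = number of inversions (each swap of adjacent out-of-order elements removes one inversion and no swap can remove more).
Count inversions — for each element, later elements that are smaller:
31: 7, 28, 1, 8, 15, 6, 2 → 7
7: 1, 6, 2 → 3
28: 1, 8, 15, 6, 2 → 5
1: none → 0
8: 6, 2 → 2
15: 6, 2 → 2
6: 2 → 1
2: none → 0
Total inversions: 7 + 3 + 5 + 0 + 2 + 2 + 1 + 0 = 20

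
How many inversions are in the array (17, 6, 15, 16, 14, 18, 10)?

Listing every pair i<j with a[i]>a[j] (using 1-based positions):
(1,2): 17 > 6
(1,3): 17 > 15
(1,4): 17 > 16
(1,5): 17 > 14
(1,7): 17 > 10
(3,5): 15 > 14
(3,7): 15 > 10
(4,5): 16 > 14
(4,7): 16 > 10
(5,7): 14 > 10
(6,7): 18 > 10
That's 11 pairs.

There are 11 out-of-order pairs.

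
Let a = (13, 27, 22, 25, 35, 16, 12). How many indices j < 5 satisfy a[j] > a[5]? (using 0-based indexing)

4

The element at index 5 is 16.
Elements before it: 13, 27, 22, 25, 35
Those larger than 16: 27, 22, 25, 35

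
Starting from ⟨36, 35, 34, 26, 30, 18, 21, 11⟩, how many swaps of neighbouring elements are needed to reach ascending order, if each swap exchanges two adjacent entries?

26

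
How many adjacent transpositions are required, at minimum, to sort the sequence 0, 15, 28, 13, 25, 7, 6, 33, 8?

17

The minimum number of adjacent swaps to sort an array equals its inversion count, since every such swap removes exactly one inversion.
Count inversions — for each element, later elements that are smaller:
0: none → 0
15: 13, 7, 6, 8 → 4
28: 13, 25, 7, 6, 8 → 5
13: 7, 6, 8 → 3
25: 7, 6, 8 → 3
7: 6 → 1
6: none → 0
33: 8 → 1
8: none → 0
Total inversions: 0 + 4 + 5 + 3 + 3 + 1 + 0 + 1 + 0 = 17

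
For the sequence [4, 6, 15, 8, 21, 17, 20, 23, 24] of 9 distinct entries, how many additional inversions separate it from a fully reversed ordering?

Maximum inversions for 9 distinct elements is C(9, 2) = 9·8/2 = 36.
Current inversions — for each element, count later smaller elements:
4: 0
6: 0
15: 1
8: 0
21: 2
17: 0
20: 0
23: 0
24: 0
Current total: 0 + 0 + 1 + 0 + 2 + 0 + 0 + 0 + 0 = 3
Shortfall: 36 − 3 = 33

33 inversions short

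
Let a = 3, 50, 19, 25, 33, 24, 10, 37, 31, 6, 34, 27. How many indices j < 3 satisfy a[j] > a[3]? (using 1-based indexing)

The element at index 3 is 19.
Elements before it: 3, 50
Those larger than 19: 50

1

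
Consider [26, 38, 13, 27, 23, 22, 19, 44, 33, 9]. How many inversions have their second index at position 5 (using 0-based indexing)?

The element at index 5 is 22.
Elements before it: 26, 38, 13, 27, 23
Those larger than 22: 26, 38, 27, 23

4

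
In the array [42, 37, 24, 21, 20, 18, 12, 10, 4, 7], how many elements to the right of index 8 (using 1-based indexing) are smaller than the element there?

2 such elements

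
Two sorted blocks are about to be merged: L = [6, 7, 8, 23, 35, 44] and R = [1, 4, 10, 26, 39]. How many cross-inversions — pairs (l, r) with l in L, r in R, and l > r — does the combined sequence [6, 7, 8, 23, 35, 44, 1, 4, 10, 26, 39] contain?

18 cross-inversions

For each element r of the right run, count left-run elements greater than r:
r = 1: 6, 7, 8, 23, 35, 44 → 6
r = 4: 6, 7, 8, 23, 35, 44 → 6
r = 10: 23, 35, 44 → 3
r = 26: 35, 44 → 2
r = 39: 44 → 1
Cross-inversions: 6 + 6 + 3 + 2 + 1 = 18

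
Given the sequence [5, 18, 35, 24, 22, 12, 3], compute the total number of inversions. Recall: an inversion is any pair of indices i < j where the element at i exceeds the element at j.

13 inversions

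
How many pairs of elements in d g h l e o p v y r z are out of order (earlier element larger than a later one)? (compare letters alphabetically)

Inversions: 5

Count, for each position, how many later elements it exceeds:
d: 0
g: 1
h: 1
l: 1
e: 0
o: 0
p: 0
v: 1
y: 1
r: 0
z: 0
Sum: 0 + 1 + 1 + 1 + 0 + 0 + 0 + 1 + 1 + 0 + 0 = 5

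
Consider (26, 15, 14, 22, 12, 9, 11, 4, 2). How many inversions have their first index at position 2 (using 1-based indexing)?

6

The element at index 2 is 15.
Elements after it: 14, 22, 12, 9, 11, 4, 2
Those smaller than 15: 14, 12, 9, 11, 4, 2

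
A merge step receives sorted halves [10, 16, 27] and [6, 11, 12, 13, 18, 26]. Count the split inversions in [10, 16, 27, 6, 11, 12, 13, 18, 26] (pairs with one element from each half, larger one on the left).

Take each right-half value and tally the left-half values above it:
r = 6: 10, 16, 27 → 3
r = 11: 16, 27 → 2
r = 12: 16, 27 → 2
r = 13: 16, 27 → 2
r = 18: 27 → 1
r = 26: 27 → 1
Cross-inversions: 3 + 2 + 2 + 2 + 1 + 1 = 11

Split inversions: 11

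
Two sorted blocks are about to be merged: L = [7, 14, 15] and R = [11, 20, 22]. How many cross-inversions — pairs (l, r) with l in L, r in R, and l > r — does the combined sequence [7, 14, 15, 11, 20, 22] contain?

2 cross-inversions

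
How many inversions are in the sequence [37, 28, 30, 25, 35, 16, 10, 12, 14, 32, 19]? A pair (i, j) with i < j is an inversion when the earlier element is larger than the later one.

37 inversions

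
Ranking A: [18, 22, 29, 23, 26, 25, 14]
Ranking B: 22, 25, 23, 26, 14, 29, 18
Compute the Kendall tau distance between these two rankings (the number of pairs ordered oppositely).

12 discordant pairs

Assign each item its position (1..7) in the first ordering, then rewrite the second ordering as that position sequence:
positions: 18→1, 22→2, 29→3, 23→4, 26→5, 25→6, 14→7
second ordering as positions: [2, 6, 4, 5, 7, 3, 1]
Discordant pairs = inversions in this position sequence.
2: 1 → 1
6: 4, 5, 3, 1 → 4
4: 3, 1 → 2
5: 3, 1 → 2
7: 3, 1 → 2
3: 1 → 1
1: 0
Total: 1 + 4 + 2 + 2 + 2 + 1 + 0 = 12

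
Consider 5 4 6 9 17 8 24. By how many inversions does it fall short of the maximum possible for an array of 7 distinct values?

18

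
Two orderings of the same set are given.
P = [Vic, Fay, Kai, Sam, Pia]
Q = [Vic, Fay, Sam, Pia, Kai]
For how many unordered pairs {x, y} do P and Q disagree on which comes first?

There are 2 disagreeing pairs.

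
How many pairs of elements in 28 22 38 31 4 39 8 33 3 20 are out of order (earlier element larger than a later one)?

27 inversions

Count, for each position, how many later elements it exceeds:
28 → 22, 4, 8, 3, 20 → 5
22 → 4, 8, 3, 20 → 4
38 → 31, 4, 8, 33, 3, 20 → 6
31 → 4, 8, 3, 20 → 4
4 → 3 → 1
39 → 8, 33, 3, 20 → 4
8 → 3 → 1
33 → 3, 20 → 2
3 → none → 0
20 → none → 0
Sum: 5 + 4 + 6 + 4 + 1 + 4 + 1 + 2 + 0 + 0 = 27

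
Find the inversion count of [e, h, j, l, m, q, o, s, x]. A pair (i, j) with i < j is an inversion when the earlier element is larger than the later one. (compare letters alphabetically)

1

Element-by-element contributions:
e → none → 0
h → none → 0
j → none → 0
l → none → 0
m → none → 0
q → o → 1
o → none → 0
s → none → 0
x → none → 0
Sum: 0 + 0 + 0 + 0 + 0 + 1 + 0 + 0 + 0 = 1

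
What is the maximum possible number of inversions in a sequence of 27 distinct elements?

A reversed (strictly descending) arrangement makes every pair an inversion, giving C(27, 2) inversions.
C(27, 2) = 27·26/2 = 351

There are 351 inversions.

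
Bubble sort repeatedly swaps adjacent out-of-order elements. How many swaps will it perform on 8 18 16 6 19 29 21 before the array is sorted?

5

Minimum adjacent swaps = number of inversions (each swap of adjacent out-of-order elements removes one inversion and no swap can remove more).
Count inversions — for each element, later elements that are smaller:
8: 6 → 1
18: 16, 6 → 2
16: 6 → 1
6: none → 0
19: none → 0
29: 21 → 1
21: none → 0
Total inversions: 1 + 2 + 1 + 0 + 0 + 1 + 0 = 5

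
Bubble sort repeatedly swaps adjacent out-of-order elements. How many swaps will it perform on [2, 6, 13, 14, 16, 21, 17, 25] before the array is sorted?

Each adjacent swap fixes exactly one inversion, so the minimum swap count equals the number of inversions.
Count inversions — for each element, later elements that are smaller:
2: none → 0
6: none → 0
13: none → 0
14: none → 0
16: none → 0
21: 17 → 1
17: none → 0
25: none → 0
Total inversions: 0 + 0 + 0 + 0 + 0 + 1 + 0 + 0 = 1

1 swap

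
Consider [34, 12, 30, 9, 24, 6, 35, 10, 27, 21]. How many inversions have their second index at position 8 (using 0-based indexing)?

The element at index 8 is 27.
Elements before it: 34, 12, 30, 9, 24, 6, 35, 10
Those larger than 27: 34, 30, 35

3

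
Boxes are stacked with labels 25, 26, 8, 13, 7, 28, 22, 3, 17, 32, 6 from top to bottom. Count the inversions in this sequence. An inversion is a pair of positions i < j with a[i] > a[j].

31 inversions

Count, for each position, how many later elements it exceeds:
25: 7
26: 7
8: 3
13: 3
7: 2
28: 4
22: 3
3: 0
17: 1
32: 1
6: 0
Sum: 7 + 7 + 3 + 3 + 2 + 4 + 3 + 0 + 1 + 1 + 0 = 31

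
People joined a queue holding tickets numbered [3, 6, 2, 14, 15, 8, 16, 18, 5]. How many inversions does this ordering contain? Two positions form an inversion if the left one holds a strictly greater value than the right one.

10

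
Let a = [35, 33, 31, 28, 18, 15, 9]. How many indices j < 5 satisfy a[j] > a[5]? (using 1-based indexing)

4 such elements

The element at index 5 is 18.
Elements before it: 35, 33, 31, 28
Those larger than 18: 35, 33, 31, 28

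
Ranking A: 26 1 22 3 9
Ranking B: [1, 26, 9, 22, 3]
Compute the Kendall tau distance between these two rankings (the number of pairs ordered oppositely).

There are 3 discordant pairs.

Assign each item its position (1..5) in the first ordering, then rewrite the second ordering as that position sequence:
positions: 26→1, 1→2, 22→3, 3→4, 9→5
second ordering as positions: [2, 1, 5, 3, 4]
Discordant pairs = inversions in this position sequence.
2: 1 → 1
1: 0
5: 3, 4 → 2
3: 0
4: 0
Total: 1 + 0 + 2 + 0 + 0 = 3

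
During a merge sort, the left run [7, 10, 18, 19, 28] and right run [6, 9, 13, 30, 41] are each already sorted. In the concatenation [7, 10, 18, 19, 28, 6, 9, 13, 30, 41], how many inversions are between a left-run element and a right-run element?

12 split inversions

For each element r of the right run, count left-run elements greater than r:
r = 6: 7, 10, 18, 19, 28 → 5
r = 9: 10, 18, 19, 28 → 4
r = 13: 18, 19, 28 → 3
r = 30: none → 0
r = 41: none → 0
Cross-inversions: 5 + 4 + 3 + 0 + 0 = 12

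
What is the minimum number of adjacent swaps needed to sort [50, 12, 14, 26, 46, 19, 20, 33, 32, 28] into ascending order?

19 adjacent swaps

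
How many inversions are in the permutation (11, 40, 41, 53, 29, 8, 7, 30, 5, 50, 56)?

Inversions: 26

For each element, count later entries that are smaller:
11: 3
40: 5
41: 5
53: 6
29: 3
8: 2
7: 1
30: 1
5: 0
50: 0
56: 0
Sum: 3 + 5 + 5 + 6 + 3 + 2 + 1 + 1 + 0 + 0 + 0 = 26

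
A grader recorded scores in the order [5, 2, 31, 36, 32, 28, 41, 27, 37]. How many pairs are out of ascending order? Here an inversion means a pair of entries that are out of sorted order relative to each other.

There are 11 out-of-order pairs.

For each element, count later entries that are smaller:
5: 1
2: 0
31: 2
36: 3
32: 2
28: 1
41: 2
27: 0
37: 0
Sum: 1 + 0 + 2 + 3 + 2 + 1 + 2 + 0 + 0 = 11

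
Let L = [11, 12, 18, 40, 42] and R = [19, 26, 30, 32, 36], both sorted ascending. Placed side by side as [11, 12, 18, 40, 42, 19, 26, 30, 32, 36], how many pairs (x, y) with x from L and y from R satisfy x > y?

Take each right-half value and tally the left-half values above it:
r = 19: 40, 42 → 2
r = 26: 40, 42 → 2
r = 30: 40, 42 → 2
r = 32: 40, 42 → 2
r = 36: 40, 42 → 2
Cross-inversions: 2 + 2 + 2 + 2 + 2 = 10

There are 10 split inversions.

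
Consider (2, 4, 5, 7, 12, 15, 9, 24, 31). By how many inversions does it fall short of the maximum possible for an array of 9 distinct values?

Maximum inversions for 9 distinct elements is C(9, 2) = 9·8/2 = 36.
Current inversions — for each element, count later smaller elements:
2: 0
4: 0
5: 0
7: 0
12: 1
15: 1
9: 0
24: 0
31: 0
Current total: 0 + 0 + 0 + 0 + 1 + 1 + 0 + 0 + 0 = 2
Shortfall: 36 − 2 = 34

34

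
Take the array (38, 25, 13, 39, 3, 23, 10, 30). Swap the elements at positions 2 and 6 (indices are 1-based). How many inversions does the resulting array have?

16

Positions 2 and 6 hold 25 and 23; after swapping, the array is [38, 23, 13, 39, 3, 25, 10, 30].
Count, for each position, how many later elements it exceeds:
38: 6
23: 3
13: 2
39: 4
3: 0
25: 1
10: 0
30: 0
Sum: 6 + 3 + 2 + 4 + 0 + 1 + 0 + 0 = 16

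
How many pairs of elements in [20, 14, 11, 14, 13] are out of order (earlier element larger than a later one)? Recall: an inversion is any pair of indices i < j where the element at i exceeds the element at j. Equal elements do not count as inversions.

7 inversions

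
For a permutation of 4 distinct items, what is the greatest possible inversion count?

6 inversions

The maximum occurs when the array is in strictly decreasing order: every one of the C(4, 2) pairs is inverted.
C(4, 2) = 4·3/2 = 6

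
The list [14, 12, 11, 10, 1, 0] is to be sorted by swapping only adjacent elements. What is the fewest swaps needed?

15

The minimum number of adjacent swaps to sort an array equals its inversion count, since every such swap removes exactly one inversion.
Count inversions — for each element, later elements that are smaller:
14: 12, 11, 10, 1, 0 → 5
12: 11, 10, 1, 0 → 4
11: 10, 1, 0 → 3
10: 1, 0 → 2
1: 0 → 1
0: none → 0
Total inversions: 5 + 4 + 3 + 2 + 1 + 0 = 15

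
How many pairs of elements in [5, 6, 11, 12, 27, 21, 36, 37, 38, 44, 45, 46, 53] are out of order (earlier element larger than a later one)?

1

For each element, count later entries that are smaller:
5 → none → 0
6 → none → 0
11 → none → 0
12 → none → 0
27 → 21 → 1
21 → none → 0
36 → none → 0
37 → none → 0
38 → none → 0
44 → none → 0
45 → none → 0
46 → none → 0
53 → none → 0
Sum: 0 + 0 + 0 + 0 + 1 + 0 + 0 + 0 + 0 + 0 + 0 + 0 + 0 = 1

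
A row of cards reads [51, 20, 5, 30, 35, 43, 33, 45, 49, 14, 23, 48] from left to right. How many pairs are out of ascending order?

Out-of-order pairs: 28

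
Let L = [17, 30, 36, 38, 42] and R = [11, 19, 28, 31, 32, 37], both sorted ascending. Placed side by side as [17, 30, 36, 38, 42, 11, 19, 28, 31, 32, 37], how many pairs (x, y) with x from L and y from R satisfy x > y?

21

For each element r of the right run, count left-run elements greater than r:
r = 11: 17, 30, 36, 38, 42 → 5
r = 19: 30, 36, 38, 42 → 4
r = 28: 30, 36, 38, 42 → 4
r = 31: 36, 38, 42 → 3
r = 32: 36, 38, 42 → 3
r = 37: 38, 42 → 2
Cross-inversions: 5 + 4 + 4 + 3 + 3 + 2 = 21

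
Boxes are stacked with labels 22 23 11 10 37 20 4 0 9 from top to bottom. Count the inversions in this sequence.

27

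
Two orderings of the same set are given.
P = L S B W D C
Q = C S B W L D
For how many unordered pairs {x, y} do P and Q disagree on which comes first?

There are 8 disagreeing pairs.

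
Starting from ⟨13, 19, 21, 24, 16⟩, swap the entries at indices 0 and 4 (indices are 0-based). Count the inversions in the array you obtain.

Inversions: 4

Positions 0 and 4 hold 13 and 16; after swapping, the array is [16, 19, 21, 24, 13].
Element-by-element contributions:
16 → 13 → 1
19 → 13 → 1
21 → 13 → 1
24 → 13 → 1
13 → none → 0
Sum: 1 + 1 + 1 + 1 + 0 = 4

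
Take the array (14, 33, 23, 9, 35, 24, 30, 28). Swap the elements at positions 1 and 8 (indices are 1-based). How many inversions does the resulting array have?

There are 16 inversions.

Positions 1 and 8 hold 14 and 28; after swapping, the array is [28, 33, 23, 9, 35, 24, 30, 14].
For each element, count later entries that are smaller:
28: 4
33: 5
23: 2
9: 0
35: 3
24: 1
30: 1
14: 0
Sum: 4 + 5 + 2 + 0 + 3 + 1 + 1 + 0 = 16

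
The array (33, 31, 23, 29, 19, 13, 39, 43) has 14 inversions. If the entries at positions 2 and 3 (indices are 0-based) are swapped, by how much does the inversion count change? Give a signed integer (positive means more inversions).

+1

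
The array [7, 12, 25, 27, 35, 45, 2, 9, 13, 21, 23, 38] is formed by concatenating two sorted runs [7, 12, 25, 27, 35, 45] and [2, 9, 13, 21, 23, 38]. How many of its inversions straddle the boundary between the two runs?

Count, for every r in R, how many entries of L exceed r:
r = 2: 7, 12, 25, 27, 35, 45 → 6
r = 9: 12, 25, 27, 35, 45 → 5
r = 13: 25, 27, 35, 45 → 4
r = 21: 25, 27, 35, 45 → 4
r = 23: 25, 27, 35, 45 → 4
r = 38: 45 → 1
Cross-inversions: 6 + 5 + 4 + 4 + 4 + 1 = 24

24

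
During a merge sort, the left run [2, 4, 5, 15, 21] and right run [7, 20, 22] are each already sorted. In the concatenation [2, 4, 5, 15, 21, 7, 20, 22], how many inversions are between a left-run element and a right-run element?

Take each right-half value and tally the left-half values above it:
r = 7: 15, 21 → 2
r = 20: 21 → 1
r = 22: none → 0
Cross-inversions: 2 + 1 + 0 = 3

3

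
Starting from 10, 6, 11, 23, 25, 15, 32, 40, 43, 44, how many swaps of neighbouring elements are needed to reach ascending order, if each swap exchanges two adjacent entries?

Each adjacent swap fixes exactly one inversion, so the minimum swap count equals the number of inversions.
Count inversions — for each element, later elements that are smaller:
10: 6 → 1
6: none → 0
11: none → 0
23: 15 → 1
25: 15 → 1
15: none → 0
32: none → 0
40: none → 0
43: none → 0
44: none → 0
Total inversions: 1 + 0 + 0 + 1 + 1 + 0 + 0 + 0 + 0 + 0 = 3

3 adjacent swaps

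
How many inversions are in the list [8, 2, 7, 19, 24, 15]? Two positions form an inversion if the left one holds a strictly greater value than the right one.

Inversions: 4

For each element, count later entries that are smaller:
8: 2
2: 0
7: 0
19: 1
24: 1
15: 0
Sum: 2 + 0 + 0 + 1 + 1 + 0 = 4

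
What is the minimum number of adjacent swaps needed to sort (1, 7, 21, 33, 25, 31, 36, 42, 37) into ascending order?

The minimum number of adjacent swaps to sort an array equals its inversion count, since every such swap removes exactly one inversion.
Count inversions — for each element, later elements that are smaller:
1: none → 0
7: none → 0
21: none → 0
33: 25, 31 → 2
25: none → 0
31: none → 0
36: none → 0
42: 37 → 1
37: none → 0
Total inversions: 0 + 0 + 0 + 2 + 0 + 0 + 0 + 1 + 0 = 3

Adjacent swaps: 3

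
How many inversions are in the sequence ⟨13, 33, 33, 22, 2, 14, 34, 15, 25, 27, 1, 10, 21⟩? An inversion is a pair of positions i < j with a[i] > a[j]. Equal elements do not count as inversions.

There are 44 inversions.

Count, for each position, how many later elements it exceeds:
13 → 2, 1, 10 → 3
33 → 22, 2, 14, 15, 25, 27, 1, 10, 21 → 9
33 → 22, 2, 14, 15, 25, 27, 1, 10, 21 → 9
22 → 2, 14, 15, 1, 10, 21 → 6
2 → 1 → 1
14 → 1, 10 → 2
34 → 15, 25, 27, 1, 10, 21 → 6
15 → 1, 10 → 2
25 → 1, 10, 21 → 3
27 → 1, 10, 21 → 3
1 → none → 0
10 → none → 0
21 → none → 0
Sum: 3 + 9 + 9 + 6 + 1 + 2 + 6 + 2 + 3 + 3 + 0 + 0 + 0 = 44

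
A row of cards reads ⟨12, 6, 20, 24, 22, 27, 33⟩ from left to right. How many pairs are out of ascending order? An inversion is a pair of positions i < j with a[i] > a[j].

2 out-of-order pairs

Inversion pairs (indices are 1-based):
(1,2): 12 > 6
(4,5): 24 > 22
That's 2 pairs.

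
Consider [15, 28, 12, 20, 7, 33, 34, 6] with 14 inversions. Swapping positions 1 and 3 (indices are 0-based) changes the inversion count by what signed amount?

-1

Positions 1 and 3 hold 28 and 20; after swapping, the array is [15, 20, 12, 28, 7, 33, 34, 6].
Sweep left to right; for each value list the smaller values that follow it:
15: 3
20: 3
12: 2
28: 2
7: 1
33: 1
34: 1
6: 0
Sum: 3 + 3 + 2 + 2 + 1 + 1 + 1 + 0 = 13
Change: 13 − 14 = -1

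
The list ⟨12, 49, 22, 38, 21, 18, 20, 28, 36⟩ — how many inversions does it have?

17

Count, for each position, how many later elements it exceeds:
12: 0
49: 7
22: 3
38: 5
21: 2
18: 0
20: 0
28: 0
36: 0
Sum: 0 + 7 + 3 + 5 + 2 + 0 + 0 + 0 + 0 = 17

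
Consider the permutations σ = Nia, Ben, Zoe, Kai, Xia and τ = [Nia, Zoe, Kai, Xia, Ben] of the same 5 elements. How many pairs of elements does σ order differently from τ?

Assign each item its position (1..5) in the first ordering, then rewrite the second ordering as that position sequence:
positions: Nia→1, Ben→2, Zoe→3, Kai→4, Xia→5
second ordering as positions: [1, 3, 4, 5, 2]
Discordant pairs = inversions in this position sequence.
1: 0
3: 2 → 1
4: 2 → 1
5: 2 → 1
2: 0
Total: 0 + 1 + 1 + 1 + 0 = 3

3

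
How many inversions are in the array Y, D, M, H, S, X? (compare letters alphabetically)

There are 6 out-of-order pairs.

Count, for each position, how many later elements it exceeds:
Y: 5
D: 0
M: 1
H: 0
S: 0
X: 0
Sum: 5 + 0 + 1 + 0 + 0 + 0 = 6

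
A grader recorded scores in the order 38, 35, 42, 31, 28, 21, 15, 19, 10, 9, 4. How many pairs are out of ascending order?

Sweep left to right; for each value list the smaller values that follow it:
38 → 35, 31, 28, 21, 15, 19, 10, 9, 4 → 9
35 → 31, 28, 21, 15, 19, 10, 9, 4 → 8
42 → 31, 28, 21, 15, 19, 10, 9, 4 → 8
31 → 28, 21, 15, 19, 10, 9, 4 → 7
28 → 21, 15, 19, 10, 9, 4 → 6
21 → 15, 19, 10, 9, 4 → 5
15 → 10, 9, 4 → 3
19 → 10, 9, 4 → 3
10 → 9, 4 → 2
9 → 4 → 1
4 → none → 0
Sum: 9 + 8 + 8 + 7 + 6 + 5 + 3 + 3 + 2 + 1 + 0 = 52

52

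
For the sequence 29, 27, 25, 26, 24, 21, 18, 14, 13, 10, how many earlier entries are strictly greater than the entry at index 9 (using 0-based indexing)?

The element at index 9 is 10.
Elements before it: 29, 27, 25, 26, 24, 21, 18, 14, 13
Those larger than 10: 29, 27, 25, 26, 24, 21, 18, 14, 13

9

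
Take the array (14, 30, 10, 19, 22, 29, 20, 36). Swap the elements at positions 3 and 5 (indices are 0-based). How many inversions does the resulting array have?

11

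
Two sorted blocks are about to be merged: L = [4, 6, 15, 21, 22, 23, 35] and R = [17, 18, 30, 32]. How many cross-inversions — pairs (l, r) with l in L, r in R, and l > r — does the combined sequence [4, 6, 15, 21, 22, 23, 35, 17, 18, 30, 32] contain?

10

Take each right-half value and tally the left-half values above it:
r = 17: 21, 22, 23, 35 → 4
r = 18: 21, 22, 23, 35 → 4
r = 30: 35 → 1
r = 32: 35 → 1
Cross-inversions: 4 + 4 + 1 + 1 = 10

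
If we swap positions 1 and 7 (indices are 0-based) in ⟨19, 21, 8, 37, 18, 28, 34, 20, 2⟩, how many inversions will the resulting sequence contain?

Positions 1 and 7 hold 21 and 20; after swapping, the array is [19, 20, 8, 37, 18, 28, 34, 21, 2].
For each element, count later entries that are smaller:
19: 3
20: 3
8: 1
37: 5
18: 1
28: 2
34: 2
21: 1
2: 0
Sum: 3 + 3 + 1 + 5 + 1 + 2 + 2 + 1 + 0 = 18

18 inversions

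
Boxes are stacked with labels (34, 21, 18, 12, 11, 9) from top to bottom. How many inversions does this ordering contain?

Inversions: 15

Count, for each position, how many later elements it exceeds:
34: 5
21: 4
18: 3
12: 2
11: 1
9: 0
Sum: 5 + 4 + 3 + 2 + 1 + 0 = 15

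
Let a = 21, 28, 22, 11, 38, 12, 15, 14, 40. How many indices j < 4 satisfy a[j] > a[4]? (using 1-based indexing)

3

The element at index 4 is 11.
Elements before it: 21, 28, 22
Those larger than 11: 21, 28, 22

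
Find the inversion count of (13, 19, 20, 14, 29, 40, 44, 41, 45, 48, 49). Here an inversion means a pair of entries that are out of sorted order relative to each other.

Element-by-element contributions:
13: 0
19: 1
20: 1
14: 0
29: 0
40: 0
44: 1
41: 0
45: 0
48: 0
49: 0
Sum: 0 + 1 + 1 + 0 + 0 + 0 + 1 + 0 + 0 + 0 + 0 = 3

3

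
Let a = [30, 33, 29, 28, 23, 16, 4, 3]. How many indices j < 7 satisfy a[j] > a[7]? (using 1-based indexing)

The element at index 7 is 4.
Elements before it: 30, 33, 29, 28, 23, 16
Those larger than 4: 30, 33, 29, 28, 23, 16

6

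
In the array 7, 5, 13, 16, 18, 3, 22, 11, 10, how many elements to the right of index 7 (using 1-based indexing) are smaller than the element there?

2

The element at index 7 is 22.
Elements after it: 11, 10
Those smaller than 22: 11, 10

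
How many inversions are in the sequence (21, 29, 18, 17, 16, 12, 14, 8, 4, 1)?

43

Count, for each position, how many later elements it exceeds:
21: 8
29: 8
18: 7
17: 6
16: 5
12: 3
14: 3
8: 2
4: 1
1: 0
Sum: 8 + 8 + 7 + 6 + 5 + 3 + 3 + 2 + 1 + 0 = 43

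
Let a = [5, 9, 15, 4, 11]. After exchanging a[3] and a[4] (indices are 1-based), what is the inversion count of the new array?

Positions 3 and 4 hold 15 and 4; after swapping, the array is [5, 9, 4, 15, 11].
For each element, count later entries that are smaller:
5 → 4 → 1
9 → 4 → 1
4 → none → 0
15 → 11 → 1
11 → none → 0
Sum: 1 + 1 + 0 + 1 + 0 = 3

3 inversions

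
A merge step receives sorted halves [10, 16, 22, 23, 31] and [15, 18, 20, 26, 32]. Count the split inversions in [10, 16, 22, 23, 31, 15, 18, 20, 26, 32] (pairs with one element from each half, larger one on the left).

There are 11 cross-inversions.

For each element r of the right run, count left-run elements greater than r:
r = 15: 16, 22, 23, 31 → 4
r = 18: 22, 23, 31 → 3
r = 20: 22, 23, 31 → 3
r = 26: 31 → 1
r = 32: none → 0
Cross-inversions: 4 + 3 + 3 + 1 + 0 = 11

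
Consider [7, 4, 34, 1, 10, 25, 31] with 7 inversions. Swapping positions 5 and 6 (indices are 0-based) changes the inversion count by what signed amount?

+1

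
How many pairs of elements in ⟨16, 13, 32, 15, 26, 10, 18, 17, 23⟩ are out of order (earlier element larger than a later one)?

For each element, count later entries that are smaller:
16 → 13, 15, 10 → 3
13 → 10 → 1
32 → 15, 26, 10, 18, 17, 23 → 6
15 → 10 → 1
26 → 10, 18, 17, 23 → 4
10 → none → 0
18 → 17 → 1
17 → none → 0
23 → none → 0
Sum: 3 + 1 + 6 + 1 + 4 + 0 + 1 + 0 + 0 = 16

There are 16 inversions.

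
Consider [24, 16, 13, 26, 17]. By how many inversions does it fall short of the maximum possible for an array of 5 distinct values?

5 inversions short

Maximum inversions for 5 distinct elements is C(5, 2) = 5·4/2 = 10.
Current inversions — for each element, count later smaller elements:
24: 3
16: 1
13: 0
26: 1
17: 0
Current total: 3 + 1 + 0 + 1 + 0 = 5
Shortfall: 10 − 5 = 5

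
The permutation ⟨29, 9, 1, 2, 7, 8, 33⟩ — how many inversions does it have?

9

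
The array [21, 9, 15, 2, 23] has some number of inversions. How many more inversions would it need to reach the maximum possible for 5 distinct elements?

5

Maximum inversions for 5 distinct elements is C(5, 2) = 5·4/2 = 10.
Current inversions — for each element, count later smaller elements:
21: 3
9: 1
15: 1
2: 0
23: 0
Current total: 3 + 1 + 1 + 0 + 0 = 5
Shortfall: 10 − 5 = 5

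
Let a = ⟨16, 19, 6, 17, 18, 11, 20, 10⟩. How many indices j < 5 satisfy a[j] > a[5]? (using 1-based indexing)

1 such element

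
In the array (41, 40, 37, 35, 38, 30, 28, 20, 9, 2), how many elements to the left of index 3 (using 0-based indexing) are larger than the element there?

The element at index 3 is 35.
Elements before it: 41, 40, 37
Those larger than 35: 41, 40, 37

3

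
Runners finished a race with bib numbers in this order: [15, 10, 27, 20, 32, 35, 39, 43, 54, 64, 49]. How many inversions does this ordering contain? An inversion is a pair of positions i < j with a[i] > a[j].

Sweep left to right; for each value list the smaller values that follow it:
15: 1
10: 0
27: 1
20: 0
32: 0
35: 0
39: 0
43: 0
54: 1
64: 1
49: 0
Sum: 1 + 0 + 1 + 0 + 0 + 0 + 0 + 0 + 1 + 1 + 0 = 4

4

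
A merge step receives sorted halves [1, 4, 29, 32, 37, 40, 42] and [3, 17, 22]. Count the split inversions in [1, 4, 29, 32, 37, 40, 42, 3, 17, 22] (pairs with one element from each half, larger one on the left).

16

Count, for every r in R, how many entries of L exceed r:
r = 3: 4, 29, 32, 37, 40, 42 → 6
r = 17: 29, 32, 37, 40, 42 → 5
r = 22: 29, 32, 37, 40, 42 → 5
Cross-inversions: 6 + 5 + 5 = 16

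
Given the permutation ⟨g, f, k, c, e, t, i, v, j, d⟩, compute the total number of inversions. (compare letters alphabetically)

Element-by-element contributions:
g: 4
f: 3
k: 5
c: 0
e: 1
t: 3
i: 1
v: 2
j: 1
d: 0
Sum: 4 + 3 + 5 + 0 + 1 + 3 + 1 + 2 + 1 + 0 = 20

20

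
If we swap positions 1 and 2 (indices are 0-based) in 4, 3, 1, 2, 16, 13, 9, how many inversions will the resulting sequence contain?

7

Positions 1 and 2 hold 3 and 1; after swapping, the array is [4, 1, 3, 2, 16, 13, 9].
Count, for each position, how many later elements it exceeds:
4 → 1, 3, 2 → 3
1 → none → 0
3 → 2 → 1
2 → none → 0
16 → 13, 9 → 2
13 → 9 → 1
9 → none → 0
Sum: 3 + 0 + 1 + 0 + 2 + 1 + 0 = 7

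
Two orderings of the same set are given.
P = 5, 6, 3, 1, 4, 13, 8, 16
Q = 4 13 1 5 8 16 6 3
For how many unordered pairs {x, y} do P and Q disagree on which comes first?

15

Assign each item its position (1..8) in the first ordering, then rewrite the second ordering as that position sequence:
positions: 5→1, 6→2, 3→3, 1→4, 4→5, 13→6, 8→7, 16→8
second ordering as positions: [5, 6, 4, 1, 7, 8, 2, 3]
Discordant pairs = inversions in this position sequence.
5: 4, 1, 2, 3 → 4
6: 4, 1, 2, 3 → 4
4: 1, 2, 3 → 3
1: 0
7: 2, 3 → 2
8: 2, 3 → 2
2: 0
3: 0
Total: 4 + 4 + 3 + 0 + 2 + 2 + 0 + 0 = 15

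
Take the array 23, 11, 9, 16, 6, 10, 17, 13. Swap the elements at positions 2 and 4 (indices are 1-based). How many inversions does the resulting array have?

Positions 2 and 4 hold 11 and 16; after swapping, the array is [23, 16, 9, 11, 6, 10, 17, 13].
Element-by-element contributions:
23 → 16, 9, 11, 6, 10, 17, 13 → 7
16 → 9, 11, 6, 10, 13 → 5
9 → 6 → 1
11 → 6, 10 → 2
6 → none → 0
10 → none → 0
17 → 13 → 1
13 → none → 0
Sum: 7 + 5 + 1 + 2 + 0 + 0 + 1 + 0 = 16

16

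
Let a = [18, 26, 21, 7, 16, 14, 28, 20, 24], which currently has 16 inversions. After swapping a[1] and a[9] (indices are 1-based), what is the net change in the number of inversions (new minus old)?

+5

Positions 1 and 9 hold 18 and 24; after swapping, the array is [24, 26, 21, 7, 16, 14, 28, 20, 18].
Sweep left to right; for each value list the smaller values that follow it:
24: 6
26: 6
21: 5
7: 0
16: 1
14: 0
28: 2
20: 1
18: 0
Sum: 6 + 6 + 5 + 0 + 1 + 0 + 2 + 1 + 0 = 21
Change: 21 − 16 = +5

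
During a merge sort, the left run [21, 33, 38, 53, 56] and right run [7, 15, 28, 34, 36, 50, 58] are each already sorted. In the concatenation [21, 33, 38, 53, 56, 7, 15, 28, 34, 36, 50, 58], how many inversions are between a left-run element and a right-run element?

Take each right-half value and tally the left-half values above it:
r = 7: 21, 33, 38, 53, 56 → 5
r = 15: 21, 33, 38, 53, 56 → 5
r = 28: 33, 38, 53, 56 → 4
r = 34: 38, 53, 56 → 3
r = 36: 38, 53, 56 → 3
r = 50: 53, 56 → 2
r = 58: none → 0
Cross-inversions: 5 + 5 + 4 + 3 + 3 + 2 + 0 = 22

22 cross-inversions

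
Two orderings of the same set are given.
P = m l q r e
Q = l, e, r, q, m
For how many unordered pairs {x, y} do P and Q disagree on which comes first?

Assign each item its position (1..5) in the first ordering, then rewrite the second ordering as that position sequence:
positions: m→1, l→2, q→3, r→4, e→5
second ordering as positions: [2, 5, 4, 3, 1]
Discordant pairs = inversions in this position sequence.
2: 1 → 1
5: 4, 3, 1 → 3
4: 3, 1 → 2
3: 1 → 1
1: 0
Total: 1 + 3 + 2 + 1 + 0 = 7

7 disagreeing pairs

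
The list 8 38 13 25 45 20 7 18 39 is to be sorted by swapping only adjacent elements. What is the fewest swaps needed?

The minimum number of adjacent swaps to sort an array equals its inversion count, since every such swap removes exactly one inversion.
Count inversions — for each element, later elements that are smaller:
8: 7 → 1
38: 13, 25, 20, 7, 18 → 5
13: 7 → 1
25: 20, 7, 18 → 3
45: 20, 7, 18, 39 → 4
20: 7, 18 → 2
7: none → 0
18: none → 0
39: none → 0
Total inversions: 1 + 5 + 1 + 3 + 4 + 2 + 0 + 0 + 0 = 16

16 adjacent swaps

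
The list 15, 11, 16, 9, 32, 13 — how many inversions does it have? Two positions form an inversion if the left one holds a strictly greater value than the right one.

Sweep left to right; for each value list the smaller values that follow it:
15: 3
11: 1
16: 2
9: 0
32: 1
13: 0
Sum: 3 + 1 + 2 + 0 + 1 + 0 = 7

7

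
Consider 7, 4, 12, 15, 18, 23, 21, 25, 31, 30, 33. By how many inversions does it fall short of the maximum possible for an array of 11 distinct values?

52

Maximum inversions for 11 distinct elements is C(11, 2) = 11·10/2 = 55.
Current inversions — for each element, count later smaller elements:
7: 1
4: 0
12: 0
15: 0
18: 0
23: 1
21: 0
25: 0
31: 1
30: 0
33: 0
Current total: 1 + 0 + 0 + 0 + 0 + 1 + 0 + 0 + 1 + 0 + 0 = 3
Shortfall: 55 − 3 = 52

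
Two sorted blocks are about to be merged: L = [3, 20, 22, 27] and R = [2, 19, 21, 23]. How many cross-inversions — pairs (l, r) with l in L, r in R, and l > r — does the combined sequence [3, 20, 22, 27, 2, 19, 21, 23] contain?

There are 10 cross-inversions.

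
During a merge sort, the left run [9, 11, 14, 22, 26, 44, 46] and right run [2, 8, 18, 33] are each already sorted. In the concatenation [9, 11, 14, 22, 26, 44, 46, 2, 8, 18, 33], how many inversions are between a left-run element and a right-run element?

20

Count, for every r in R, how many entries of L exceed r:
r = 2: 9, 11, 14, 22, 26, 44, 46 → 7
r = 8: 9, 11, 14, 22, 26, 44, 46 → 7
r = 18: 22, 26, 44, 46 → 4
r = 33: 44, 46 → 2
Cross-inversions: 7 + 7 + 4 + 2 = 20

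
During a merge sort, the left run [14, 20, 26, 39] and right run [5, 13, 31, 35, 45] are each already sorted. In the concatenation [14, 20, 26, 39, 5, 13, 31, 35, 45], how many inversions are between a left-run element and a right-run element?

There are 10 split inversions.

Take each right-half value and tally the left-half values above it:
r = 5: 14, 20, 26, 39 → 4
r = 13: 14, 20, 26, 39 → 4
r = 31: 39 → 1
r = 35: 39 → 1
r = 45: none → 0
Cross-inversions: 4 + 4 + 1 + 1 + 0 = 10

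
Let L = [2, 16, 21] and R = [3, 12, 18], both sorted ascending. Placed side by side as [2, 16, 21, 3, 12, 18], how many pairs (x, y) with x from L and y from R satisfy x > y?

5 cross-inversions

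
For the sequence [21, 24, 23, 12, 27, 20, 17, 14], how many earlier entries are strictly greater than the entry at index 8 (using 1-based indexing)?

The element at index 8 is 14.
Elements before it: 21, 24, 23, 12, 27, 20, 17
Those larger than 14: 21, 24, 23, 27, 20, 17

6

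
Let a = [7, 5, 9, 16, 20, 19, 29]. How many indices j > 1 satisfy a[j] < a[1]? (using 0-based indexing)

The element at index 1 is 5.
Elements after it: 9, 16, 20, 19, 29
None of them are smaller than 5.

0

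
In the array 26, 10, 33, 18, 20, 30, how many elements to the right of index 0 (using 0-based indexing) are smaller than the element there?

3

The element at index 0 is 26.
Elements after it: 10, 33, 18, 20, 30
Those smaller than 26: 10, 18, 20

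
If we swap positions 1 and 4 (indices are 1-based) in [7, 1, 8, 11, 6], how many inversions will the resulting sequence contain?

7 inversions

Positions 1 and 4 hold 7 and 11; after swapping, the array is [11, 1, 8, 7, 6].
Sweep left to right; for each value list the smaller values that follow it:
11: 4
1: 0
8: 2
7: 1
6: 0
Sum: 4 + 0 + 2 + 1 + 0 = 7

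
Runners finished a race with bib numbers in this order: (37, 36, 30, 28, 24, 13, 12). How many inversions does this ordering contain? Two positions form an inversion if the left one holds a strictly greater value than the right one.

Element-by-element contributions:
37: 6
36: 5
30: 4
28: 3
24: 2
13: 1
12: 0
Sum: 6 + 5 + 4 + 3 + 2 + 1 + 0 = 21

21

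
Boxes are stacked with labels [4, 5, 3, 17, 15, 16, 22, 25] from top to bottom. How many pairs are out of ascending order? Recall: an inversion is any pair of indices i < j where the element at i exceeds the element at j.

4

Element-by-element contributions:
4 → 3 → 1
5 → 3 → 1
3 → none → 0
17 → 15, 16 → 2
15 → none → 0
16 → none → 0
22 → none → 0
25 → none → 0
Sum: 1 + 1 + 0 + 2 + 0 + 0 + 0 + 0 = 4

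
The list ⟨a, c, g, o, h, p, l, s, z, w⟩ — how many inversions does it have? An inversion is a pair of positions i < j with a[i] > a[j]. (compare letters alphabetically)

4

Count, for each position, how many later elements it exceeds:
a → none → 0
c → none → 0
g → none → 0
o → h, l → 2
h → none → 0
p → l → 1
l → none → 0
s → none → 0
z → w → 1
w → none → 0
Sum: 0 + 0 + 0 + 2 + 0 + 1 + 0 + 0 + 1 + 0 = 4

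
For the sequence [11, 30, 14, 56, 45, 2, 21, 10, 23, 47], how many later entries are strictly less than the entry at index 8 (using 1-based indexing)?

0 such elements

The element at index 8 is 10.
Elements after it: 23, 47
None of them are smaller than 10.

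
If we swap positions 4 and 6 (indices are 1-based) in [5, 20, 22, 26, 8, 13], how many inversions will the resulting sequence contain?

5

Positions 4 and 6 hold 26 and 13; after swapping, the array is [5, 20, 22, 13, 8, 26].
For each element, count later entries that are smaller:
5: 0
20: 2
22: 2
13: 1
8: 0
26: 0
Sum: 0 + 2 + 2 + 1 + 0 + 0 = 5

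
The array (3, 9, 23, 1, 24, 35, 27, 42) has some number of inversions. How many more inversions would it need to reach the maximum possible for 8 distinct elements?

24 inversions short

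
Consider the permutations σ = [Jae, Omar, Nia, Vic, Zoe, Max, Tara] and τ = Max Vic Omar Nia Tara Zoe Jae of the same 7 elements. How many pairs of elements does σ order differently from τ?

13

Assign each item its position (1..7) in the first ordering, then rewrite the second ordering as that position sequence:
positions: Jae→1, Omar→2, Nia→3, Vic→4, Zoe→5, Max→6, Tara→7
second ordering as positions: [6, 4, 2, 3, 7, 5, 1]
Discordant pairs = inversions in this position sequence.
6: 4, 2, 3, 5, 1 → 5
4: 2, 3, 1 → 3
2: 1 → 1
3: 1 → 1
7: 5, 1 → 2
5: 1 → 1
1: 0
Total: 5 + 3 + 1 + 1 + 2 + 1 + 0 = 13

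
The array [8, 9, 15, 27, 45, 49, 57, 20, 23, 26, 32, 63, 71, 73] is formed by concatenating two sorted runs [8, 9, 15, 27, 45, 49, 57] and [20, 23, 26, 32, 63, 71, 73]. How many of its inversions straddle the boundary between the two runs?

Count, for every r in R, how many entries of L exceed r:
r = 20: 27, 45, 49, 57 → 4
r = 23: 27, 45, 49, 57 → 4
r = 26: 27, 45, 49, 57 → 4
r = 32: 45, 49, 57 → 3
r = 63: none → 0
r = 71: none → 0
r = 73: none → 0
Cross-inversions: 4 + 4 + 4 + 3 + 0 + 0 + 0 = 15

15 cross-inversions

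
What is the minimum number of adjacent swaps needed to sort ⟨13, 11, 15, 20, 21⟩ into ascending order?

1

Each adjacent swap fixes exactly one inversion, so the minimum swap count equals the number of inversions.
Count inversions — for each element, later elements that are smaller:
13: 11 → 1
11: none → 0
15: none → 0
20: none → 0
21: none → 0
Total inversions: 1 + 0 + 0 + 0 + 0 = 1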